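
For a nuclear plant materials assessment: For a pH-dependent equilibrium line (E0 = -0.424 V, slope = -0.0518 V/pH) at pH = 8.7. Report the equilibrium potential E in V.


Apply the Pourbaix line equation: E = E0 + slope*pH
E = -0.424 + (-0.0518)*8.7 = -0.424 + (-0.45066) = -0.87466 V
Rounded to 4 decimal places: E = -0.8747 V

-0.8747 V


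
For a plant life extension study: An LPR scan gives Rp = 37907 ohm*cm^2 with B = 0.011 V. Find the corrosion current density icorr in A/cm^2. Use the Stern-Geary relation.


Apply the Stern-Geary relation: icorr = B / Rp
icorr = 0.011 / 37907 = 2.902×10^-7 A/cm^2

2.902×10^-7 A/cm^2


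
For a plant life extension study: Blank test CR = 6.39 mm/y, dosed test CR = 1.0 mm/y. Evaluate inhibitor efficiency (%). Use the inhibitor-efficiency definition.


Apply the inhibitor-efficiency definition: IE = (CR_blank − CR_inh)/CR_blank × 100
IE = (6.39 − 1.0) / 6.39 × 100
IE = 5.39 / 6.39 × 100 = 84.4 %

84.4 %


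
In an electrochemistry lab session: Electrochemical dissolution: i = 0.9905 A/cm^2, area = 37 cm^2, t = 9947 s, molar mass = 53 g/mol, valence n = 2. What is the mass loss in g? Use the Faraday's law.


Apply Faraday's law: m = i*A*t*M / (n*F)
Total charge passed Q = i*A*t = 0.9905*37*9947 = 364542.6295 C
m = Q*M/(n*F) = 364542.6295*53/(2*96485) = 100.1231 g

100.1231 g


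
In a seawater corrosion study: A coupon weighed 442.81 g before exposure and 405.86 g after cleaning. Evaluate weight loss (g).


Weight loss = initial − final
WL = 442.81 − 405.86 = 36.95 g

36.95 g


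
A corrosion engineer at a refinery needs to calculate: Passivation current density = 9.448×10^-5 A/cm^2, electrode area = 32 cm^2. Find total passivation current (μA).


I = i_pass * A, then convert A → μA (×10^6)
I = 9.448×10^-5 * 32 * 10^6 = 3023.36 μA

3023.36 μA


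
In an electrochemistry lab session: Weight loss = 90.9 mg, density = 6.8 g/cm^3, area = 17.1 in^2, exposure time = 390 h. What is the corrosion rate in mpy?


Apply the mpy weight-loss relation: CR = 534 * W / (D * A * T)
Numerator: 534 * 90.9 = 48540.6
Denominator: 6.8 * 17.1 * 390 = 45349.2
CR = 48540.6 / 45349.2 = 1.07037 mpy

1.07037 mpy


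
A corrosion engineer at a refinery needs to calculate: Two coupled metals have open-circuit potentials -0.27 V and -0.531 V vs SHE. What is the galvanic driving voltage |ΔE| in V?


Driving voltage is the absolute potential difference.
|ΔE| = |-0.27 − (-0.531)| = 0.261 V

0.261 V


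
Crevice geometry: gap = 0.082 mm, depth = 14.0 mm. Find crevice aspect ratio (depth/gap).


Aspect ratio = depth / gap
Ratio = 14.0 / 0.082 = 170.7

170.7


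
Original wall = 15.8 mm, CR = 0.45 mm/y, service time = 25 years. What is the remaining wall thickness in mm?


Remaining wall = original − CR × time
t = 15.8 − 0.45*25 = 15.8 − 11.25 = 4.55 mm

4.55 mm


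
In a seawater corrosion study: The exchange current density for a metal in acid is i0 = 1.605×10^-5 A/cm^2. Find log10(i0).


i0 = 1.605×10^-5 A/cm^2
log10(i0) = -4.795

-4.795


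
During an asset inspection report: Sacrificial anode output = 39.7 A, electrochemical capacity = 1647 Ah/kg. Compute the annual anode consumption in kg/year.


Annual consumption = current * hours per year / capacity
Rate = 39.7 * 8760 / 1647 = 211.2 kg/year

211.2 kg/year


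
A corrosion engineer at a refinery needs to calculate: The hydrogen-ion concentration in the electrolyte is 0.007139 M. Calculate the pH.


pH = −log10[H+]
pH = −log10(0.007139) = 2.15

2.15


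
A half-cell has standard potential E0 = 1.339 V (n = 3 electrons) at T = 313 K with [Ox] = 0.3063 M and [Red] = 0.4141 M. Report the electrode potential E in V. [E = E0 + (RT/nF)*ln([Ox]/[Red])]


Apply the Nernst equation: E = E0 + (RT/nF)*ln([Ox]/[Red])
Step 1: RT/nF = 8.314*313/(3*96485) = 0.00899028 V
Step 2: [Ox]/[Red] = 0.3063/0.4141 = 0.739676
Step 3: ln(0.739676) = -0.301543
Step 4: correction = 0.00899028 * -0.301543 = -0.0027 V
E = 1.339 + -0.0027 = 1.3363 V

1.3363 V


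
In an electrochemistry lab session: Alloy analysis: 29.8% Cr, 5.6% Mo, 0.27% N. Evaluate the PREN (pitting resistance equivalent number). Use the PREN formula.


Apply the PREN formula: PREN = Cr + 3.3*Mo + 16*N
PREN = 29.8 + 3.3*5.6 + 16*0.27
PREN = 29.8 + 18.48 + 4.32 = 52.6

52.6


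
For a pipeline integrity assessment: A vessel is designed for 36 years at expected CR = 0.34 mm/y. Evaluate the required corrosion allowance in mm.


Corrosion allowance = CR × design life
CA = 0.34 * 36 = 12.24 mm

12.24 mm


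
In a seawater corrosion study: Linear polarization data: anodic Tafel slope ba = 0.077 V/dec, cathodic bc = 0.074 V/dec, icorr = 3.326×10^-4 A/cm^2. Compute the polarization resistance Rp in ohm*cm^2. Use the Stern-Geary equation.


Apply the Stern-Geary equation: Rp = ba*bc / (2.303*icorr*(ba+bc))
ba*bc = 0.077*0.074 = 0.005698
ba+bc = 0.151; 2.303*icorr*(ba+bc) = 2.303*3.326×10^-4*0.151 = 1.1566265×10^-4
Rp = 0.005698 / 1.1566265×10^-4 = 49.3 ohm*cm^2

49.3 ohm*cm^2


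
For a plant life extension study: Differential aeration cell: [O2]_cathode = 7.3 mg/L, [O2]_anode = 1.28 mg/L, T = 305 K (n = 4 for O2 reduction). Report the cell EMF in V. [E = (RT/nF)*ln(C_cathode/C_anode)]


Apply the Nernst concentration-cell relation: E = (RT/nF)*ln(C_cathode/C_anode)
RT/nF = 8.314*305/(4*96485) = 0.00657037 V
ln(7.3/1.28) = 1.74101
E = 0.00657037 * 1.74101 = 0.01144 V

0.01144 V


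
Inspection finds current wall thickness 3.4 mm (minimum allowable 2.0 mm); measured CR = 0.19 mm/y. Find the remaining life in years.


Apply the remaining-life relation: RL = (t_current − t_min) / CR
RL = (3.4 − 2.0) / 0.19 = 1.4 / 0.19 = 7.4 years

7.4 years


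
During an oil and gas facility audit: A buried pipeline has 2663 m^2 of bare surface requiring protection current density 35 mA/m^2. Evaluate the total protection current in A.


I = area * current density, then convert mA → A (÷1000)
I = 2663 * 35 / 1000 = 93.21 A

93.21 A


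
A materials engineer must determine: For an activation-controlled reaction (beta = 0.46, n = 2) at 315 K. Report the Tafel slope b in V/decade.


Apply the Tafel slope relation: b = 2.303*R*T/(beta*n*F)
Numerator: 2.303 * 8.314 * 315 = 6031.35
Denominator: 0.46 * 2 * 96485 = 88766.2
b = 6031.35 / 88766.2 = 0.0679 V/decade

0.0679 V/decade


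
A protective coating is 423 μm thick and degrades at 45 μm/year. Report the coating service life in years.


Service life = thickness / degradation rate
Life = 423 / 45 = 9.4 years

9.4 years


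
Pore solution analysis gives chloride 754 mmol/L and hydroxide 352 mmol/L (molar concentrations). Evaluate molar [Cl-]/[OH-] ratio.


Threshold parameter = [Cl-] / [OH-] (molar basis; both in mmol/L, so units cancel)
Ratio = 754 / 352 = 2.14

2.14


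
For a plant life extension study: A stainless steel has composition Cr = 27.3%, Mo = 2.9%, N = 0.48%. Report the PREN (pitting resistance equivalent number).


Apply the PREN formula: PREN = Cr + 3.3*Mo + 16*N
PREN = 27.3 + 3.3*2.9 + 16*0.48
PREN = 27.3 + 9.57 + 7.68 = 44.55

44.55


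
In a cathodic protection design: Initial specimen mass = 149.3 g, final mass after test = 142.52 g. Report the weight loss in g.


Weight loss = initial − final
WL = 149.3 − 142.52 = 6.78 g

6.78 g


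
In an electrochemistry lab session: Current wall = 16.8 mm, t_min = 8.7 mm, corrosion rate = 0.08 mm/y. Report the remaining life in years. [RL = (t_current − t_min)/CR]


Apply the remaining-life relation: RL = (t_current − t_min) / CR
RL = (16.8 − 8.7) / 0.08 = 8.1 / 0.08 = 101.3 years

101.3 years


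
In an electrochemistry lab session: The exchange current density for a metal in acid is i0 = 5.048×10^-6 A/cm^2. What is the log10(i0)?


i0 = 5.048×10^-6 A/cm^2
log10(i0) = -5.297

-5.297


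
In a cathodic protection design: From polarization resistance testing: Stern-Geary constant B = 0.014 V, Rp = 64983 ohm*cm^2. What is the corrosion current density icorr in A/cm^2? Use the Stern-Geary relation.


Apply the Stern-Geary relation: icorr = B / Rp
icorr = 0.014 / 64983 = 2.154×10^-7 A/cm^2

2.154×10^-7 A/cm^2


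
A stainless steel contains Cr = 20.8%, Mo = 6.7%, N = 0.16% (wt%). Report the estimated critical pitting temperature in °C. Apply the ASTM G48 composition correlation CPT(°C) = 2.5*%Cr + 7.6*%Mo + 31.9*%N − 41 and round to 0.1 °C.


Apply the ASTM G48 empirical CPT estimate: CPT(°C) = 2.5*%Cr + 7.6*%Mo + 31.9*%N − 41
2.5*20.8 = 52; 7.6*6.7 = 50.92; 31.9*0.16 = 5.104
CPT = 52 + 50.92 + 5.104 − 41 = 67.024 °C
Rounded to 0.1 °C: CPT ≈ 67.0 °C

67.0 °C


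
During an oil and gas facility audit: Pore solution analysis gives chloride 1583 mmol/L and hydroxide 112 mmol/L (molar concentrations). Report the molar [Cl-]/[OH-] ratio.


Threshold parameter = [Cl-] / [OH-] (molar basis; both in mmol/L, so units cancel)
Ratio = 1583 / 112 = 14.13

14.13


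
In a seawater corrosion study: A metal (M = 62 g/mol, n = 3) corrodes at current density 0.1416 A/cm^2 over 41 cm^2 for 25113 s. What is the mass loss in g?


Apply Faraday's law: m = i*A*t*M / (n*F)
Total charge passed Q = i*A*t = 0.1416*41*25113 = 145796.0328 C
m = Q*M/(n*F) = 145796.0328*62/(3*96485) = 31.22888 g

31.22888 g


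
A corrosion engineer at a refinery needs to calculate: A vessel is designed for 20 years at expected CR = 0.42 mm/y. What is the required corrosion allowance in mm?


Corrosion allowance = CR × design life
CA = 0.42 * 20 = 8.4 mm

8.4 mm


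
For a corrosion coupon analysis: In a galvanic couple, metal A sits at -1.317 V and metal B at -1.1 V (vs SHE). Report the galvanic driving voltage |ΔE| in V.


Driving voltage is the absolute potential difference.
|ΔE| = |-1.317 − (-1.1)| = 0.217 V

0.217 V


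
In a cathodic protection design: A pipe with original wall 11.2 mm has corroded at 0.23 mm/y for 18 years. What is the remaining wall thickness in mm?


Remaining wall = original − CR × time
t = 11.2 − 0.23*18 = 11.2 − 4.14 = 7.06 mm

7.06 mm


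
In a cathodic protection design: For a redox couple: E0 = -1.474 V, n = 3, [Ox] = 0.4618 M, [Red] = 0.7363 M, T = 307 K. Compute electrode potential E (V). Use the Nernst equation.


Apply the Nernst equation: E = E0 + (RT/nF)*ln([Ox]/[Red])
Step 1: RT/nF = 8.314*307/(3*96485) = 0.00881794 V
Step 2: [Ox]/[Red] = 0.4618/0.7363 = 0.62719
Step 3: ln(0.62719) = -0.466506
Step 4: correction = 0.00881794 * -0.466506 = -0.004 V
E = -1.474 + -0.004 = -1.478 V

-1.478 V


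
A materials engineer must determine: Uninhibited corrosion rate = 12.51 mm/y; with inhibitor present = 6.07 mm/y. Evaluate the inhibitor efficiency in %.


Apply the inhibitor-efficiency definition: IE = (CR_blank − CR_inh)/CR_blank × 100
IE = (12.51 − 6.07) / 12.51 × 100
IE = 6.44 / 12.51 × 100 = 51.5 %

51.5 %


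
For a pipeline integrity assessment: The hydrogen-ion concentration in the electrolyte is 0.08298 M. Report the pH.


pH = −log10[H+]
pH = −log10(0.08298) = 1.08

1.08


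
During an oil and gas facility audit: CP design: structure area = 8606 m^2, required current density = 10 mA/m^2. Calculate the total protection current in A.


I = area * current density, then convert mA → A (÷1000)
I = 8606 * 10 / 1000 = 86.06 A

86.06 A


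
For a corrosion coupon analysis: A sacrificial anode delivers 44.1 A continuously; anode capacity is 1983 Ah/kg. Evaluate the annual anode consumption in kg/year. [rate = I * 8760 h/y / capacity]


Annual consumption = current * hours per year / capacity
Rate = 44.1 * 8760 / 1983 = 194.8 kg/year

194.8 kg/year


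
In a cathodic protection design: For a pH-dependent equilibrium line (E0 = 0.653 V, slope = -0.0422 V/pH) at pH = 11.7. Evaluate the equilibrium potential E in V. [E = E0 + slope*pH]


Apply the Pourbaix line equation: E = E0 + slope*pH
E = 0.653 + (-0.0422)*11.7 = 0.653 + (-0.49374) = 0.15926 V
Rounded to 3 decimal places: E = 0.159 V

0.159 V


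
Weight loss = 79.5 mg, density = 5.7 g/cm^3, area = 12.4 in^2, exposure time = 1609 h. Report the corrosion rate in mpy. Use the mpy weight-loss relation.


Apply the mpy weight-loss relation: CR = 534 * W / (D * A * T)
Numerator: 534 * 79.5 = 42453.0
Denominator: 5.7 * 12.4 * 1609 = 113724.12
CR = 42453.0 / 113724.12 = 0.373 mpy

0.373 mpy


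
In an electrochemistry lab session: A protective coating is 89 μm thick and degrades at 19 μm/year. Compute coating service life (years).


Service life = thickness / degradation rate
Life = 89 / 19 = 4.7 years

4.7 years


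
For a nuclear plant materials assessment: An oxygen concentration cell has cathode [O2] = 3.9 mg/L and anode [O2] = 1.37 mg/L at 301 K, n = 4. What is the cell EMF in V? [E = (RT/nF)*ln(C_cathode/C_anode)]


Apply the Nernst concentration-cell relation: E = (RT/nF)*ln(C_cathode/C_anode)
RT/nF = 8.314*301/(4*96485) = 0.0064842 V
ln(3.9/1.37) = 1.04617
E = 0.0064842 * 1.04617 = 0.00678 V

0.00678 V


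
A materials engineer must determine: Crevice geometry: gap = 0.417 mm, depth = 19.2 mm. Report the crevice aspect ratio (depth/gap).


Aspect ratio = depth / gap
Ratio = 19.2 / 0.417 = 46.0

46.0


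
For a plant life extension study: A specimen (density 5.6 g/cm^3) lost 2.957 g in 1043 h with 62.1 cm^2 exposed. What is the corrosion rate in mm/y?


Apply the mm/y weight-loss relation: CR = 87600 * W / (D * A * T)
Numerator: 87600 * 2.957 = 259033.2
Denominator: 5.6 * 62.1 * 1043 = 362713.68
CR = 259033.2 / 362713.68 = 0.714153 mm/y

0.714153 mm/y


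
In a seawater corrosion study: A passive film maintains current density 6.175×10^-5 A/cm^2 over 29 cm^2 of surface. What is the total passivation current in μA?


I = i_pass * A, then convert A → μA (×10^6)
I = 6.175×10^-5 * 29 * 10^6 = 1790.75 μA

1790.75 μA


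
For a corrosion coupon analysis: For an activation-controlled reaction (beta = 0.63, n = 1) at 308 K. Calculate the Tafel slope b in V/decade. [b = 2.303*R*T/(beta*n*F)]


Apply the Tafel slope relation: b = 2.303*R*T/(beta*n*F)
Numerator: 2.303 * 8.314 * 308 = 5897.32
Denominator: 0.63 * 1 * 96485 = 60785.55
b = 5897.32 / 60785.55 = 0.097 V/decade

0.097 V/decade


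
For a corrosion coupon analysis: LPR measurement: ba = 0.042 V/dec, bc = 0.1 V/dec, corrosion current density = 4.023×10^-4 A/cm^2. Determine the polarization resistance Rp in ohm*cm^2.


Apply the Stern-Geary equation: Rp = ba*bc / (2.303*icorr*(ba+bc))
ba*bc = 0.042*0.1 = 0.0042
ba+bc = 0.142; 2.303*icorr*(ba+bc) = 2.303*4.023×10^-4*0.142 = 1.3156256×10^-4
Rp = 0.0042 / 1.3156256×10^-4 = 31.9 ohm*cm^2

31.9 ohm*cm^2


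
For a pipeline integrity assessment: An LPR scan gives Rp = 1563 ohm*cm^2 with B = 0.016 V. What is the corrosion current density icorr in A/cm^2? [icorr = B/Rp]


Apply the Stern-Geary relation: icorr = B / Rp
icorr = 0.016 / 1563 = 1.024×10^-5 A/cm^2

1.024×10^-5 A/cm^2


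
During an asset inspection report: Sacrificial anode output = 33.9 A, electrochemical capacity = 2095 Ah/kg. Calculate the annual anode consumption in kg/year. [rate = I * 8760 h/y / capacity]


Annual consumption = current * hours per year / capacity
Rate = 33.9 * 8760 / 2095 = 141.7 kg/year

141.7 kg/year


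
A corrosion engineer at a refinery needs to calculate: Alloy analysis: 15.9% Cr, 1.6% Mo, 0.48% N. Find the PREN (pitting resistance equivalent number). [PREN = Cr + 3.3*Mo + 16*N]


Apply the PREN formula: PREN = Cr + 3.3*Mo + 16*N
PREN = 15.9 + 3.3*1.6 + 16*0.48
PREN = 15.9 + 5.28 + 7.68 = 28.86

28.86


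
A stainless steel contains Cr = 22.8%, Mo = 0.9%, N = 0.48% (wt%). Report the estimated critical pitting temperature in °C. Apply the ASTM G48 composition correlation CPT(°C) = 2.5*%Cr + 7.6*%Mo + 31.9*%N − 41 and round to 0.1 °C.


Apply the ASTM G48 empirical CPT estimate: CPT(°C) = 2.5*%Cr + 7.6*%Mo + 31.9*%N − 41
2.5*22.8 = 57; 7.6*0.9 = 6.84; 31.9*0.48 = 15.312
CPT = 57 + 6.84 + 15.312 − 41 = 38.152 °C
Rounded to 0.1 °C: CPT ≈ 38.2 °C

38.2 °C


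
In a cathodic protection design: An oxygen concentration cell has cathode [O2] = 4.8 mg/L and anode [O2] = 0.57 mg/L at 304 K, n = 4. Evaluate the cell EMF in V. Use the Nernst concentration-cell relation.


Apply the Nernst concentration-cell relation: E = (RT/nF)*ln(C_cathode/C_anode)
RT/nF = 8.314*304/(4*96485) = 0.00654883 V
ln(4.8/0.57) = 2.13073
E = 0.00654883 * 2.13073 = 0.01395 V

0.01395 V


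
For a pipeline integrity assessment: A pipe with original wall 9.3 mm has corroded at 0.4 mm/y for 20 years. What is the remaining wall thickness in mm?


Remaining wall = original − CR × time
t = 9.3 − 0.4*20 = 9.3 − 8.0 = 1.3 mm

1.3 mm


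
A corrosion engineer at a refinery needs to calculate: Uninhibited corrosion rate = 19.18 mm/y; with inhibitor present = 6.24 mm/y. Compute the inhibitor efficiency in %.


Apply the inhibitor-efficiency definition: IE = (CR_blank − CR_inh)/CR_blank × 100
IE = (19.18 − 6.24) / 19.18 × 100
IE = 12.94 / 19.18 × 100 = 67.5 %

67.5 %


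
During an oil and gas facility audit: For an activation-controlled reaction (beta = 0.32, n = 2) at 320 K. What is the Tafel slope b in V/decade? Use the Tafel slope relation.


Apply the Tafel slope relation: b = 2.303*R*T/(beta*n*F)
Numerator: 2.303 * 8.314 * 320 = 6127.09
Denominator: 0.32 * 2 * 96485 = 61750.4
b = 6127.09 / 61750.4 = 0.099 V/decade

0.099 V/decade


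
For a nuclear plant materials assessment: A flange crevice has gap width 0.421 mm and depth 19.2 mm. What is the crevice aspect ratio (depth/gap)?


Aspect ratio = depth / gap
Ratio = 19.2 / 0.421 = 45.6

45.6


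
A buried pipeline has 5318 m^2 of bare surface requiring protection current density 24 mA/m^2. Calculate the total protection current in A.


I = area * current density, then convert mA → A (÷1000)
I = 5318 * 24 / 1000 = 127.63 A

127.63 A


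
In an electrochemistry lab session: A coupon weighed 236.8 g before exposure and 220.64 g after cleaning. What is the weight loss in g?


Weight loss = initial − final
WL = 236.8 − 220.64 = 16.16 g

16.16 g


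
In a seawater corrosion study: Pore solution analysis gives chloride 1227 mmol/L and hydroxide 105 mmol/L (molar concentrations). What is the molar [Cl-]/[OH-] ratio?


Threshold parameter = [Cl-] / [OH-] (molar basis; both in mmol/L, so units cancel)
Ratio = 1227 / 105 = 11.69

11.69


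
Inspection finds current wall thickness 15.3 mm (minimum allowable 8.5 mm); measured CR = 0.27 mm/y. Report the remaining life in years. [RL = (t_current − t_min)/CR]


Apply the remaining-life relation: RL = (t_current − t_min) / CR
RL = (15.3 − 8.5) / 0.27 = 6.8 / 0.27 = 25.2 years

25.2 years


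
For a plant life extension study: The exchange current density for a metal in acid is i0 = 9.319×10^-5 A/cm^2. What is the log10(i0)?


i0 = 9.319×10^-5 A/cm^2
log10(i0) = -4.031

-4.031


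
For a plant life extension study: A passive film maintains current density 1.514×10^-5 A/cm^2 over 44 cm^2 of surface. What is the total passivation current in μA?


I = i_pass * A, then convert A → μA (×10^6)
I = 1.514×10^-5 * 44 * 10^6 = 666.16 μA

666.16 μA


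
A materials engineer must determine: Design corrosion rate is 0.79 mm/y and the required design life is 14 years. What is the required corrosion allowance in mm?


Corrosion allowance = CR × design life
CA = 0.79 * 14 = 11.06 mm

11.06 mm


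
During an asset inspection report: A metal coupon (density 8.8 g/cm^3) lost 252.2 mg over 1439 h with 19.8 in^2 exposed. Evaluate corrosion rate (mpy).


Apply the mpy weight-loss relation: CR = 534 * W / (D * A * T)
Numerator: 534 * 252.2 = 134674.8
Denominator: 8.8 * 19.8 * 1439 = 250731.36
CR = 134674.8 / 250731.36 = 0.537 mpy

0.537 mpy


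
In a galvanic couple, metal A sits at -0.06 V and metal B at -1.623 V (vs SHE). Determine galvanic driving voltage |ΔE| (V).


Driving voltage is the absolute potential difference.
|ΔE| = |-0.06 − (-1.623)| = 1.563 V

1.563 V


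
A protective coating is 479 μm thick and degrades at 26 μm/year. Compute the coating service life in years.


Service life = thickness / degradation rate
Life = 479 / 26 = 18.4 years

18.4 years


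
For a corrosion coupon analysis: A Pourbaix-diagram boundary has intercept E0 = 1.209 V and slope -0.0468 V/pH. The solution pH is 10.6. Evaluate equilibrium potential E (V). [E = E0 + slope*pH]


Apply the Pourbaix line equation: E = E0 + slope*pH
E = 1.209 + (-0.0468)*10.6 = 1.209 + (-0.49608) = 0.71292 V
Rounded to 3 decimal places: E = 0.713 V

0.713 V


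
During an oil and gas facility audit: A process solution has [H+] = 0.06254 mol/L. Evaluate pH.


pH = −log10[H+]
pH = −log10(0.06254) = 1.2

1.2


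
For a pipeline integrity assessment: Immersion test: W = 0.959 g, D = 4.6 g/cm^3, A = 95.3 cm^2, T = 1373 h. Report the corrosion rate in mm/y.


Apply the mm/y weight-loss relation: CR = 87600 * W / (D * A * T)
Numerator: 87600 * 0.959 = 84008.4
Denominator: 4.6 * 95.3 * 1373 = 601895.74
CR = 84008.4 / 601895.74 = 0.139573 mm/y

0.139573 mm/y


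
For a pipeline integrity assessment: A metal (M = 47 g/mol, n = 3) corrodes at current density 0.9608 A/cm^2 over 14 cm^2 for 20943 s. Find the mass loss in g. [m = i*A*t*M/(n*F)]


Apply Faraday's law: m = i*A*t*M / (n*F)
Total charge passed Q = i*A*t = 0.9608*14*20943 = 281708.4816 C
m = Q*M/(n*F) = 281708.4816*47/(3*96485) = 45.742 g

45.742 g


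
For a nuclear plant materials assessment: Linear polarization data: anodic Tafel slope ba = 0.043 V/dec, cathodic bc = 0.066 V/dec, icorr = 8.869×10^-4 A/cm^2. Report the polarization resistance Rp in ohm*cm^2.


Apply the Stern-Geary equation: Rp = ba*bc / (2.303*icorr*(ba+bc))
ba*bc = 0.043*0.066 = 0.002838
ba+bc = 0.109; 2.303*icorr*(ba+bc) = 2.303*8.869×10^-4*0.109 = 2.2263585×10^-4
Rp = 0.002838 / 2.2263585×10^-4 = 12.7 ohm*cm^2

12.7 ohm*cm^2


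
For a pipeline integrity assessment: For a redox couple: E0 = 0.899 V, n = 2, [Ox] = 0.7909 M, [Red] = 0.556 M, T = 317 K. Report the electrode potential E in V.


Apply the Nernst equation: E = E0 + (RT/nF)*ln([Ox]/[Red])
Step 1: RT/nF = 8.314*317/(2*96485) = 0.01365776 V
Step 2: [Ox]/[Red] = 0.7909/0.556 = 1.422482
Step 3: ln(1.422482) = 0.352403
Step 4: correction = 0.01365776 * 0.352403 = 0.005 V
E = 0.899 + 0.005 = 0.904 V

0.904 V


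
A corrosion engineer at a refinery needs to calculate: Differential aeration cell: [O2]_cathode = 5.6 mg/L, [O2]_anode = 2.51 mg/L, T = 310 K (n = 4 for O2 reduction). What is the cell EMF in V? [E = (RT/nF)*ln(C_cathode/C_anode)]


Apply the Nernst concentration-cell relation: E = (RT/nF)*ln(C_cathode/C_anode)
RT/nF = 8.314*310/(4*96485) = 0.00667808 V
ln(5.6/2.51) = 0.80248
E = 0.00667808 * 0.80248 = 0.00536 V

0.00536 V


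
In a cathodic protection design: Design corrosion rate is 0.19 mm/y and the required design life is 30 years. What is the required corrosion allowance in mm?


Corrosion allowance = CR × design life
CA = 0.19 * 30 = 5.7 mm

5.7 mm


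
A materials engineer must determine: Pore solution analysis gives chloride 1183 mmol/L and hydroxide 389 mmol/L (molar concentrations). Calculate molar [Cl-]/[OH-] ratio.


Threshold parameter = [Cl-] / [OH-] (molar basis; both in mmol/L, so units cancel)
Ratio = 1183 / 389 = 3.04

3.04


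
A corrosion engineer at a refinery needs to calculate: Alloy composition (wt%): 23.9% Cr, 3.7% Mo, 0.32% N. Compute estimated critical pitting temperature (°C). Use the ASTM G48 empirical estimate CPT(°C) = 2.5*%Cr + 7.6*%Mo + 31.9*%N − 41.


Apply the ASTM G48 empirical CPT estimate: CPT(°C) = 2.5*%Cr + 7.6*%Mo + 31.9*%N − 41
2.5*23.9 = 59.75; 7.6*3.7 = 28.12; 31.9*0.32 = 10.208
CPT = 59.75 + 28.12 + 10.208 − 41 = 57.078 °C
Rounded to 0.1 °C: CPT ≈ 57.1 °C

57.1 °C


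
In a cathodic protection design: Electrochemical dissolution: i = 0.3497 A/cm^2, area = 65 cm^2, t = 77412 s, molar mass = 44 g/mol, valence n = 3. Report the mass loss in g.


Apply Faraday's law: m = i*A*t*M / (n*F)
Total charge passed Q = i*A*t = 0.3497*65*77412 = 1759613.466 C
m = Q*M/(n*F) = 1759613.466*44/(3*96485) = 267.479 g

267.479 g


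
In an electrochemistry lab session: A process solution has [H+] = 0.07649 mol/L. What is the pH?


pH = −log10[H+]
pH = −log10(0.07649) = 1.12

1.12


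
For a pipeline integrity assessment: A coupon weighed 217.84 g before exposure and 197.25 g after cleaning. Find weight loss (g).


Weight loss = initial − final
WL = 217.84 − 197.25 = 20.59 g

20.59 g


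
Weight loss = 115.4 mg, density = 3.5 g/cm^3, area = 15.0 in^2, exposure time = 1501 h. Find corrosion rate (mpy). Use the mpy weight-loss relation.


Apply the mpy weight-loss relation: CR = 534 * W / (D * A * T)
Numerator: 534 * 115.4 = 61623.6
Denominator: 3.5 * 15.0 * 1501 = 78802.5
CR = 61623.6 / 78802.5 = 0.782 mpy

0.782 mpy


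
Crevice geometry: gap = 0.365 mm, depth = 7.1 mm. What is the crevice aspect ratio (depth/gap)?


Aspect ratio = depth / gap
Ratio = 7.1 / 0.365 = 19.5

19.5


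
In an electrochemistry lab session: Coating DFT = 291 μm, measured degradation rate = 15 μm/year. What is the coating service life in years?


Service life = thickness / degradation rate
Life = 291 / 15 = 19.4 years

19.4 years


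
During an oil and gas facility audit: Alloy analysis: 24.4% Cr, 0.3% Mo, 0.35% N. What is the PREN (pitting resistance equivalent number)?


Apply the PREN formula: PREN = Cr + 3.3*Mo + 16*N
PREN = 24.4 + 3.3*0.3 + 16*0.35
PREN = 24.4 + 0.99 + 5.6 = 30.99

30.99


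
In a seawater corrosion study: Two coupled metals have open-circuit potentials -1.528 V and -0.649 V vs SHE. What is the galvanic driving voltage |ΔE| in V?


Driving voltage is the absolute potential difference.
|ΔE| = |-1.528 − (-0.649)| = 0.879 V

0.879 V


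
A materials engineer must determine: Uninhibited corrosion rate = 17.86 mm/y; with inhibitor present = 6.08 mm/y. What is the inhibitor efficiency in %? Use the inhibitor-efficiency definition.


Apply the inhibitor-efficiency definition: IE = (CR_blank − CR_inh)/CR_blank × 100
IE = (17.86 − 6.08) / 17.86 × 100
IE = 11.78 / 17.86 × 100 = 66.0 %

66.0 %


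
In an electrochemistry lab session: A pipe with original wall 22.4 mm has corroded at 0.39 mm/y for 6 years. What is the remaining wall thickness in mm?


Remaining wall = original − CR × time
t = 22.4 − 0.39*6 = 22.4 − 2.34 = 20.06 mm

20.06 mm


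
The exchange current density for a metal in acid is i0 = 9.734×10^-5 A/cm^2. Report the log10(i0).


i0 = 9.734×10^-5 A/cm^2
log10(i0) = -4.012

-4.012


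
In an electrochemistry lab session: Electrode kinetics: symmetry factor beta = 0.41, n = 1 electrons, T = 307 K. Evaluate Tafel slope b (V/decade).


Apply the Tafel slope relation: b = 2.303*R*T/(beta*n*F)
Numerator: 2.303 * 8.314 * 307 = 5878.17
Denominator: 0.41 * 1 * 96485 = 39558.85
b = 5878.17 / 39558.85 = 0.149 V/decade

0.149 V/decade


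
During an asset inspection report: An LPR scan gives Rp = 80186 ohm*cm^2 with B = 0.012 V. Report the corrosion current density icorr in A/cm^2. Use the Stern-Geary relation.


Apply the Stern-Geary relation: icorr = B / Rp
icorr = 0.012 / 80186 = 1.497×10^-7 A/cm^2

1.497×10^-7 A/cm^2


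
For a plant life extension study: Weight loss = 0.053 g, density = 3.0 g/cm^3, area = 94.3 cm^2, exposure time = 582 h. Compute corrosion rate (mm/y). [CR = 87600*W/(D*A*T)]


Apply the mm/y weight-loss relation: CR = 87600 * W / (D * A * T)
Numerator: 87600 * 0.053 = 4642.8
Denominator: 3.0 * 94.3 * 582 = 164647.8
CR = 4642.8 / 164647.8 = 0.0282 mm/y

0.0282 mm/y


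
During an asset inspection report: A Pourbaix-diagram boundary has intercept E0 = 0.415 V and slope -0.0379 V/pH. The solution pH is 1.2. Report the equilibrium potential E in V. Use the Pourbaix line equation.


Apply the Pourbaix line equation: E = E0 + slope*pH
E = 0.415 + (-0.0379)*1.2 = 0.415 + (-0.04548) = 0.36952 V
Rounded to 4 decimal places: E = 0.3695 V

0.3695 V


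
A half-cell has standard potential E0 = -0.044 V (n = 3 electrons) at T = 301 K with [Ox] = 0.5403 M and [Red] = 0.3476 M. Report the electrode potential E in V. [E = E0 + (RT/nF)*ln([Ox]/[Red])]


Apply the Nernst equation: E = E0 + (RT/nF)*ln([Ox]/[Red])
Step 1: RT/nF = 8.314*301/(3*96485) = 0.00864561 V
Step 2: [Ox]/[Red] = 0.5403/0.3476 = 1.554373
Step 3: ln(1.554373) = 0.441072
Step 4: correction = 0.00864561 * 0.441072 = 0.0038 V
E = -0.044 + 0.0038 = -0.0402 V

-0.0402 V


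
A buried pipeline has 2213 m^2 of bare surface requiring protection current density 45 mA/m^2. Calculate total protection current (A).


I = area * current density, then convert mA → A (÷1000)
I = 2213 * 45 / 1000 = 99.59 A

99.59 A


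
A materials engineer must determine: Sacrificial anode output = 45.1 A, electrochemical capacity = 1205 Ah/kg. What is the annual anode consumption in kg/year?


Annual consumption = current * hours per year / capacity
Rate = 45.1 * 8760 / 1205 = 327.9 kg/year

327.9 kg/year


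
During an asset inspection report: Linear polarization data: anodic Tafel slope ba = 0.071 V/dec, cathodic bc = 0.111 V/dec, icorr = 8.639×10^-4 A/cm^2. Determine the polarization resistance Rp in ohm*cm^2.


Apply the Stern-Geary equation: Rp = ba*bc / (2.303*icorr*(ba+bc))
ba*bc = 0.071*0.111 = 0.007881
ba+bc = 0.182; 2.303*icorr*(ba+bc) = 2.303*8.639×10^-4*0.182 = 3.6210023×10^-4
Rp = 0.007881 / 3.6210023×10^-4 = 21.76 ohm*cm^2

21.76 ohm*cm^2


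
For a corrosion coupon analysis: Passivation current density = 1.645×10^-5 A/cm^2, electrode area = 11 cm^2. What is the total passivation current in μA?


I = i_pass * A, then convert A → μA (×10^6)
I = 1.645×10^-5 * 11 * 10^6 = 180.95 μA

180.95 μA


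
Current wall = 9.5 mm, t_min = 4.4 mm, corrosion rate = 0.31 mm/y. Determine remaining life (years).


Apply the remaining-life relation: RL = (t_current − t_min) / CR
RL = (9.5 − 4.4) / 0.31 = 5.1 / 0.31 = 16.5 years

16.5 years


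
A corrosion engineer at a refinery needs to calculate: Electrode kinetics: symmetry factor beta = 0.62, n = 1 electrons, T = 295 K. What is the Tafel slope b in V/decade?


Apply the Tafel slope relation: b = 2.303*R*T/(beta*n*F)
Numerator: 2.303 * 8.314 * 295 = 5648.41
Denominator: 0.62 * 1 * 96485 = 59820.7
b = 5648.41 / 59820.7 = 0.0944 V/decade

0.0944 V/decade


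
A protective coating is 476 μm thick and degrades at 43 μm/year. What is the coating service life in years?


Service life = thickness / degradation rate
Life = 476 / 43 = 11.1 years

11.1 years


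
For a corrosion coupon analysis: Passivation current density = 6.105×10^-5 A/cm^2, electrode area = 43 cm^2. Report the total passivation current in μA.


I = i_pass * A, then convert A → μA (×10^6)
I = 6.105×10^-5 * 43 * 10^6 = 2625.15 μA

2625.15 μA


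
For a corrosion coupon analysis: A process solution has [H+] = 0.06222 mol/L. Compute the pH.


pH = −log10[H+]
pH = −log10(0.06222) = 1.21

1.21


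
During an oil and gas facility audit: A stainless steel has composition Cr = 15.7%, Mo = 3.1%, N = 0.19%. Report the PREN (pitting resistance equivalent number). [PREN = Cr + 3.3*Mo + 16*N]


Apply the PREN formula: PREN = Cr + 3.3*Mo + 16*N
PREN = 15.7 + 3.3*3.1 + 16*0.19
PREN = 15.7 + 10.23 + 3.04 = 28.97

28.97


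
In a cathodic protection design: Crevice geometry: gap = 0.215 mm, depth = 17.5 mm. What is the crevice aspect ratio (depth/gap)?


Aspect ratio = depth / gap
Ratio = 17.5 / 0.215 = 81.4

81.4


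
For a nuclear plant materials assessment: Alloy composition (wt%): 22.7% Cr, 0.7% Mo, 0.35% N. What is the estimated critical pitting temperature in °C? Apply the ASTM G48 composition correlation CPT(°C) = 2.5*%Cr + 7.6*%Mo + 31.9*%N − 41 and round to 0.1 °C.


Apply the ASTM G48 empirical CPT estimate: CPT(°C) = 2.5*%Cr + 7.6*%Mo + 31.9*%N − 41
2.5*22.7 = 56.75; 7.6*0.7 = 5.32; 31.9*0.35 = 11.165
CPT = 56.75 + 5.32 + 11.165 − 41 = 32.235 °C
Rounded to 0.1 °C: CPT ≈ 32.2 °C

32.2 °C


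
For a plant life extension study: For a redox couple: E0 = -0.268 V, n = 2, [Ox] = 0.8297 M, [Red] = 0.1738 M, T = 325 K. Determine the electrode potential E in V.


Apply the Nernst equation: E = E0 + (RT/nF)*ln([Ox]/[Red])
Step 1: RT/nF = 8.314*325/(2*96485) = 0.01400244 V
Step 2: [Ox]/[Red] = 0.8297/0.1738 = 4.773878
Step 3: ln(4.773878) = 1.563159
Step 4: correction = 0.01400244 * 1.563159 = 0.022 V
E = -0.268 + 0.022 = -0.246 V

-0.246 V


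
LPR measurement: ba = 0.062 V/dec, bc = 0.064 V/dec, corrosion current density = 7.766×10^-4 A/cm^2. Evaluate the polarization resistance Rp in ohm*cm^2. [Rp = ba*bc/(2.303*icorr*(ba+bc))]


Apply the Stern-Geary equation: Rp = ba*bc / (2.303*icorr*(ba+bc))
ba*bc = 0.062*0.064 = 0.003968
ba+bc = 0.126; 2.303*icorr*(ba+bc) = 2.303*7.766×10^-4*0.126 = 2.2535223×10^-4
Rp = 0.003968 / 2.2535223×10^-4 = 17.6 ohm*cm^2

17.6 ohm*cm^2


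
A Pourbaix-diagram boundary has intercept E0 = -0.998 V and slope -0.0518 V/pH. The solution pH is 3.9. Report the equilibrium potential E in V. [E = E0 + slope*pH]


Apply the Pourbaix line equation: E = E0 + slope*pH
E = -0.998 + (-0.0518)*3.9 = -0.998 + (-0.20202) = -1.20002 V
Rounded to 4 decimal places: E = -1.2000 V

-1.2000 V


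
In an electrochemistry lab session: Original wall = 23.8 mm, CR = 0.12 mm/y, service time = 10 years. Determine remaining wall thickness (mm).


Remaining wall = original − CR × time
t = 23.8 − 0.12*10 = 23.8 − 1.2 = 22.6 mm

22.6 mm


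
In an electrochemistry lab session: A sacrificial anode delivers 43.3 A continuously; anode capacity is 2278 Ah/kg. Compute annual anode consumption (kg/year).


Annual consumption = current * hours per year / capacity
Rate = 43.3 * 8760 / 2278 = 166.5 kg/year

166.5 kg/year


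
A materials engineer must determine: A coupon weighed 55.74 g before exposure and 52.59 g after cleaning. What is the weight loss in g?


Weight loss = initial − final
WL = 55.74 − 52.59 = 3.15 g

3.15 g


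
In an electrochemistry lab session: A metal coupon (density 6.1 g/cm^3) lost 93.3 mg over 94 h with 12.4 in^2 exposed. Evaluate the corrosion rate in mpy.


Apply the mpy weight-loss relation: CR = 534 * W / (D * A * T)
Numerator: 534 * 93.3 = 49822.2
Denominator: 6.1 * 12.4 * 94 = 7110.16
CR = 49822.2 / 7110.16 = 7.0072 mpy

7.0072 mpy


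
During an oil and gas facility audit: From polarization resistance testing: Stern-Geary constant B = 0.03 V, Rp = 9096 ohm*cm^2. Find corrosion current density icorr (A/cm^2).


Apply the Stern-Geary relation: icorr = B / Rp
icorr = 0.03 / 9096 = 3.298×10^-6 A/cm^2

3.298×10^-6 A/cm^2


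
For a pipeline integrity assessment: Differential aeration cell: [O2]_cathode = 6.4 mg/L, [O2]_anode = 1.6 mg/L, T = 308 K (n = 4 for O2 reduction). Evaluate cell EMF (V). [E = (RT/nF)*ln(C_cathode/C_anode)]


Apply the Nernst concentration-cell relation: E = (RT/nF)*ln(C_cathode/C_anode)
RT/nF = 8.314*308/(4*96485) = 0.006635 V
ln(6.4/1.6) = 1.38629
E = 0.006635 * 1.38629 = 0.0092 V

0.0092 V


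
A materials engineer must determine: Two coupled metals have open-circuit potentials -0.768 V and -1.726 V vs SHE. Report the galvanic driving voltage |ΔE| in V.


Driving voltage is the absolute potential difference.
|ΔE| = |-0.768 − (-1.726)| = 0.958 V

0.958 V


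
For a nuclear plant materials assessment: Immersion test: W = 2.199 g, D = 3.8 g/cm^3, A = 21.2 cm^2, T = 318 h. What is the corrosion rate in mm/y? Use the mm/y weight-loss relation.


Apply the mm/y weight-loss relation: CR = 87600 * W / (D * A * T)
Numerator: 87600 * 2.199 = 192632.4
Denominator: 3.8 * 21.2 * 318 = 25618.08
CR = 192632.4 / 25618.08 = 7.51939 mm/y

7.51939 mm/y


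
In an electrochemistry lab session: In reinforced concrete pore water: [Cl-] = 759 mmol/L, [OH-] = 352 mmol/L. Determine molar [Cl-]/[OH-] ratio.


Threshold parameter = [Cl-] / [OH-] (molar basis; both in mmol/L, so units cancel)
Ratio = 759 / 352 = 2.16

2.16


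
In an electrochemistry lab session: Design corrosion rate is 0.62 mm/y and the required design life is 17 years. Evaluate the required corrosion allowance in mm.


Corrosion allowance = CR × design life
CA = 0.62 * 17 = 10.54 mm

10.54 mm


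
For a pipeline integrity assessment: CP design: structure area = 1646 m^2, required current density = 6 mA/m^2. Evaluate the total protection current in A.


I = area * current density, then convert mA → A (÷1000)
I = 1646 * 6 / 1000 = 9.88 A

9.88 A


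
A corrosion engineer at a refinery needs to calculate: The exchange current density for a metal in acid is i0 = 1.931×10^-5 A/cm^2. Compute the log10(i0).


i0 = 1.931×10^-5 A/cm^2
log10(i0) = -4.714

-4.714


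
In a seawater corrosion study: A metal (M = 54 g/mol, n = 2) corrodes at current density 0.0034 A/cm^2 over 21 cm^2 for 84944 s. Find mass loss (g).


Apply Faraday's law: m = i*A*t*M / (n*F)
Total charge passed Q = i*A*t = 0.0034*21*84944 = 6065.0016 C
m = Q*M/(n*F) = 6065.0016*54/(2*96485) = 1.697 g

1.697 g


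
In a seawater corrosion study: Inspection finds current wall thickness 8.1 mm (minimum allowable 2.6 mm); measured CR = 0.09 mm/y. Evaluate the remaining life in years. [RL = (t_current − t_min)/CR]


Apply the remaining-life relation: RL = (t_current − t_min) / CR
RL = (8.1 − 2.6) / 0.09 = 5.5 / 0.09 = 61.1 years

61.1 years


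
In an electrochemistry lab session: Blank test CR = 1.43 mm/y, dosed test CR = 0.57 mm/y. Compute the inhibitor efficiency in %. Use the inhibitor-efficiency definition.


Apply the inhibitor-efficiency definition: IE = (CR_blank − CR_inh)/CR_blank × 100
IE = (1.43 − 0.57) / 1.43 × 100
IE = 0.86 / 1.43 × 100 = 60.1 %

60.1 %


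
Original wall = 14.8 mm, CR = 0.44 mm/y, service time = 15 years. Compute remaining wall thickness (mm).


Remaining wall = original − CR × time
t = 14.8 − 0.44*15 = 14.8 − 6.6 = 8.2 mm

8.2 mm


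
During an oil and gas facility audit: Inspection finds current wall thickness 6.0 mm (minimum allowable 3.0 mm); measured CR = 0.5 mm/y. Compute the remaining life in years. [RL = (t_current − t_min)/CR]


Apply the remaining-life relation: RL = (t_current − t_min) / CR
RL = (6.0 − 3.0) / 0.5 = 3.0 / 0.5 = 6.0 years

6.0 years


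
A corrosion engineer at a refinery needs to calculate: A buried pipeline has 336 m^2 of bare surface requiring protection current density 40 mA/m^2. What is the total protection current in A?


I = area * current density, then convert mA → A (÷1000)
I = 336 * 40 / 1000 = 13.44 A

13.44 A


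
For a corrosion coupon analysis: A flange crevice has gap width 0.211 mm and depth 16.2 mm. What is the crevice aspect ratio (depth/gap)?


Aspect ratio = depth / gap
Ratio = 16.2 / 0.211 = 76.8

76.8


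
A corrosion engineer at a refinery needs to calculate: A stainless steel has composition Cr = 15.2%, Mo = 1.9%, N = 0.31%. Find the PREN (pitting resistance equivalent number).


Apply the PREN formula: PREN = Cr + 3.3*Mo + 16*N
PREN = 15.2 + 3.3*1.9 + 16*0.31
PREN = 15.2 + 6.27 + 4.96 = 26.43

26.43


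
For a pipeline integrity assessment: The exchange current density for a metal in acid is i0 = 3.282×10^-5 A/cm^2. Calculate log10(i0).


i0 = 3.282×10^-5 A/cm^2
log10(i0) = -4.484

-4.484


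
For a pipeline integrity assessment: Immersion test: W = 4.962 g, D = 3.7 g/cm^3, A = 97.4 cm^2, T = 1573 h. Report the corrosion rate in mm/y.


Apply the mm/y weight-loss relation: CR = 87600 * W / (D * A * T)
Numerator: 87600 * 4.962 = 434671.2
Denominator: 3.7 * 97.4 * 1573 = 566877.74
CR = 434671.2 / 566877.74 = 0.7668 mm/y

0.7668 mm/y
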